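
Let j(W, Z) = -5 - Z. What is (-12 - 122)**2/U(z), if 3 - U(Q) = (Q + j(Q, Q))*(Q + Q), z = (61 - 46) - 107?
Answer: -17956/917 ≈ -19.581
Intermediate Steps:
z = -92 (z = 15 - 107 = -92)
U(Q) = 3 + 10*Q (U(Q) = 3 - (Q + (-5 - Q))*(Q + Q) = 3 - (-5)*2*Q = 3 - (-10)*Q = 3 + 10*Q)
(-12 - 122)**2/U(z) = (-12 - 122)**2/(3 + 10*(-92)) = (-134)**2/(3 - 920) = 17956/(-917) = 17956*(-1/917) = -17956/917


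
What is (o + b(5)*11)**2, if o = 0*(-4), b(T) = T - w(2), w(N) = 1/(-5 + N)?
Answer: 30976/9 ≈ 3441.8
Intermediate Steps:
b(T) = 1/3 + T (b(T) = T - 1/(-5 + 2) = T - 1/(-3) = T - 1*(-1/3) = T + 1/3 = 1/3 + T)
o = 0
(o + b(5)*11)**2 = (0 + (1/3 + 5)*11)**2 = (0 + (16/3)*11)**2 = (0 + 176/3)**2 = (176/3)**2 = 30976/9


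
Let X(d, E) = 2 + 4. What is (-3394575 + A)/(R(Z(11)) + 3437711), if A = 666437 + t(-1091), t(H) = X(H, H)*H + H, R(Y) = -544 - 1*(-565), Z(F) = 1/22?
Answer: -2735775/3437732 ≈ -0.79581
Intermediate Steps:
Z(F) = 1/22
X(d, E) = 6
R(Y) = 21 (R(Y) = -544 + 565 = 21)
t(H) = 7*H (t(H) = 6*H + H = 7*H)
A = 658800 (A = 666437 + 7*(-1091) = 666437 - 7637 = 658800)
(-3394575 + A)/(R(Z(11)) + 3437711) = (-3394575 + 658800)/(21 + 3437711) = -2735775/3437732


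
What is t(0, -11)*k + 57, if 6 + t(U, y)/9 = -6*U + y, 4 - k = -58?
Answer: -9429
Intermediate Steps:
k = 62 (k = 4 - 1*(-58) = 4 + 58 = 62)
t(U, y) = -54 - 54*U + 9*y (t(U, y) = -54 + 9*(-6*U + y) = -54 + 9*(y - 6*U) = -54 + (-54*U + 9*y) = -54 - 54*U + 9*y)
t(0, -11)*k + 57 = (-54 - 54*0 + 9*(-11))*62 + 57 = (-54 + 0 - 99)*62 + 57 = -153*62 + 57 = -9486 + 57 = -9429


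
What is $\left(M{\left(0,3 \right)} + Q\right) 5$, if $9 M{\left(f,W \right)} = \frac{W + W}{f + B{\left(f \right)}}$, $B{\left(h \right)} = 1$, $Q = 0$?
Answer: $\frac{10}{3} \approx 3.3333$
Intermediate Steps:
$M{\left(f,W \right)} = \frac{2 W}{9 \left(1 + f\right)}$ ($M{\left(f,W \right)} = \frac{\left(W + W\right) \frac{1}{f + 1}}{9} = \frac{2 W \frac{1}{1 + f}}{9} = \frac{2 W}{9 \left(1 + f\right)}$)
$\left(M{\left(0,3 \right)} + Q\right) 5 = \left(\frac{2}{9} \cdot 3 \frac{1}{1 + 0} + 0\right) 5 = \left(\frac{2}{9} \cdot 3 \cdot 1^{-1} + 0\right) 5 = \left(\frac{2}{9} \cdot 3 \cdot 1 + 0\right) 5 = \left(\frac{2}{3} + 0\right) 5 = \frac{2}{3} \cdot 5 = \frac{10}{3}$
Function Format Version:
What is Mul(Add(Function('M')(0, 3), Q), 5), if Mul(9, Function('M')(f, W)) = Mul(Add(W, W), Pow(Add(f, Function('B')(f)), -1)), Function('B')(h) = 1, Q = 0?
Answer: Rational(10, 3) ≈ 3.3333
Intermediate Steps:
Function('M')(f, W) = Mul(Rational(2, 9), W, Pow(Add(1, f), -1)) (Function('M')(f, W) = Mul(Rational(1, 9), Mul(Add(W, W), Pow(Add(f, 1), -1))) = Mul(Rational(1, 9), Mul(Mul(2, W), Pow(Add(1, f), -1))) = Mul(Rational(1, 9), Mul(2, W, Pow(Add(1, f), -1))) = Mul(Rational(2, 9), W, Pow(Add(1, f), -1)))
Mul(Add(Function('M')(0, 3), Q), 5) = Mul(Add(Mul(Rational(2, 9), 3, Pow(Add(1, 0), -1)), 0), 5) = Mul(Add(Mul(Rational(2, 9), 3, Pow(1, -1)), 0), 5) = Mul(Add(Mul(Rational(2, 9), 3, 1), 0), 5) = Mul(Add(Rational(2, 3), 0), 5) = Mul(Rational(2, 3), 5) = Rational(10, 3)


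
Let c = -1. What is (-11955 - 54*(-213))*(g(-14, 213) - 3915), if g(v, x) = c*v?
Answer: 1767153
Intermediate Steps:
g(v, x) = -v
(-11955 - 54*(-213))*(g(-14, 213) - 3915) = (-11955 - 54*(-213))*(-1*(-14) - 3915) = (-11955 + 11502)*(14 - 3915) = -453*(-3901) = 1767153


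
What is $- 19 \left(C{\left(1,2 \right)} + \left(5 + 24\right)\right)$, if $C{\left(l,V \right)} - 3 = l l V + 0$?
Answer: $-646$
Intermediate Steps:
$C{\left(l,V \right)} = 3 + V l^{2}$ ($C{\left(l,V \right)} = 3 + \left(l l V + 0\right) = 3 + \left(l^{2} V + 0\right) = 3 + \left(V l^{2} + 0\right) = 3 + V l^{2}$)
$- 19 \left(C{\left(1,2 \right)} + \left(5 + 24\right)\right) = - 19 \left(\left(3 + 2 \cdot 1^{2}\right) + \left(5 + 24\right)\right) = - 19 \left(\left(3 + 2 \cdot 1\right) + 29\right) = - 19 \left(\left(3 + 2\right) + 29\right) = - 19 \left(5 + 29\right) = \left(-19\right) 34 = -646$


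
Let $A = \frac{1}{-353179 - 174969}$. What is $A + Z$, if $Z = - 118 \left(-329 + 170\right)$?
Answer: $\frac{9909112775}{528148} \approx 18762.0$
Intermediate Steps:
$Z = 18762$ ($Z = \left(-118\right) \left(-159\right) = 18762$)
$A = - \frac{1}{528148}$ ($A = \frac{1}{-528148} = - \frac{1}{528148} \approx -1.8934 \cdot 10^{-6}$)
$A + Z = - \frac{1}{528148} + 18762 = \frac{9909112775}{528148}$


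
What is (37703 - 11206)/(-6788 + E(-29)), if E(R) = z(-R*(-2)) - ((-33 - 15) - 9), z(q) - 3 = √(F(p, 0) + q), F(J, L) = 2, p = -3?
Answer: -22283977/5658255 - 26497*I*√14/22633020 ≈ -3.9383 - 0.0043804*I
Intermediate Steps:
z(q) = 3 + √(2 + q)
E(R) = 60 + √(2 + 2*R) (E(R) = (3 + √(2 - R*(-2))) - ((-33 - 15) - 9) = (3 + √(2 + 2*R)) - (-48 - 9) = (3 + √(2 + 2*R)) - 1*(-57) = (3 + √(2 + 2*R)) + 57 = 60 + √(2 + 2*R))
(37703 - 11206)/(-6788 + E(-29)) = (37703 - 11206)/(-6788 + (60 + √(2 + 2*(-29)))) = 26497/(-6788 + (60 + √(2 - 58))) = 26497/(-6788 + (60 + √(-56))) = 26497/(-6788 + (60 + 2*I*√14)) = 26497/(-6728 + 2*I*√14)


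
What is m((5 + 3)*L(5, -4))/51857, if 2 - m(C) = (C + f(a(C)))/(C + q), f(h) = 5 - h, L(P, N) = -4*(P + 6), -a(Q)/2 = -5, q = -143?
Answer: 211/8556405 ≈ 2.4660e-5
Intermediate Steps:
a(Q) = 10 (a(Q) = -2*(-5) = 10)
L(P, N) = -24 - 4*P (L(P, N) = -4*(6 + P) = -24 - 4*P)
m(C) = 2 - (-5 + C)/(-143 + C) (m(C) = 2 - (C + (5 - 1*10))/(C - 143) = 2 - (C + (5 - 10))/(-143 + C) = 2 - (C - 5)/(-143 + C) = 2 - (-5 + C)/(-143 + C))
m((5 + 3)*L(5, -4))/51857 = ((-281 + (5 + 3)*(-24 - 4*5))/(-143 + (5 + 3)*(-24 - 4*5)))/51857 = ((-281 + 8*(-24 - 20))/(-143 + 8*(-24 - 20)))*(1/51857) = ((-281 + 8*(-44))/(-143 + 8*(-44)))*(1/51857) = ((-281 - 352)/(-143 - 352))*(1/51857) = (-633/(-495))*(1/51857) = -1/495*(-633)*(1/51857) = (211/165)*(1/51857) = 211/8556405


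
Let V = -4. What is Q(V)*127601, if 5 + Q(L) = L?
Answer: -1148409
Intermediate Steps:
Q(L) = -5 + L
Q(V)*127601 = (-5 - 4)*127601 = -9*127601 = -1148409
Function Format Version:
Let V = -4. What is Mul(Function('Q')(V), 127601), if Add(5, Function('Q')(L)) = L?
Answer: -1148409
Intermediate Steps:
Function('Q')(L) = Add(-5, L)
Mul(Function('Q')(V), 127601) = Mul(Add(-5, -4), 127601) = Mul(-9, 127601) = -1148409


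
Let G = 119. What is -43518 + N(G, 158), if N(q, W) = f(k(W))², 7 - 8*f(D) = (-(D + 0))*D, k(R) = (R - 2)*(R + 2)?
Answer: 388131002321797297/64 ≈ 6.0645e+15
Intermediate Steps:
k(R) = (-2 + R)*(2 + R)
f(D) = 7/8 + D²/8 (f(D) = 7/8 - (-(D + 0))*D/8 = 7/8 - (-D)*D/8 = 7/8 - (-1)*D²/8 = 7/8 + D²/8)
N(q, W) = (7/8 + (-4 + W²)²/8)²
-43518 + N(G, 158) = -43518 + (7 + (-4 + 158²)²)²/64 = -43518 + (7 + (-4 + 24964)²)²/64 = -43518 + (7 + 24960²)²/64 = -43518 + (7 + 623001600)²/64 = -43518 + (1/64)*623001607² = -43518 + (1/64)*388131002324582449 = -43518 + 388131002324582449/64 = 388131002321797297/64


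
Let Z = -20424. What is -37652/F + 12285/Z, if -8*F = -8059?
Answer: -2083680133/54865672 ≈ -37.978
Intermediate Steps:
F = 8059/8 (F = -⅛*(-8059) = 8059/8 ≈ 1007.4)
-37652/F + 12285/Z = -37652/8059/8 + 12285/(-20424) = -37652*8/8059 + 12285*(-1/20424) = -301216/8059 - 4095/6808 = -2083680133/54865672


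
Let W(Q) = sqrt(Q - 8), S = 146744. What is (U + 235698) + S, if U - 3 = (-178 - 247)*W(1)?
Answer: 382445 - 425*I*sqrt(7) ≈ 3.8245e+5 - 1124.4*I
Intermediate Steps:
W(Q) = sqrt(-8 + Q)
U = 3 - 425*I*sqrt(7) (U = 3 + (-178 - 247)*sqrt(-8 + 1) = 3 - 425*I*sqrt(7) ≈ 3.0 - 1124.4*I)
(U + 235698) + S = ((3 - 425*I*sqrt(7)) + 235698) + 146744 = (235701 - 425*I*sqrt(7)) + 146744 = 382445 - 425*I*sqrt(7)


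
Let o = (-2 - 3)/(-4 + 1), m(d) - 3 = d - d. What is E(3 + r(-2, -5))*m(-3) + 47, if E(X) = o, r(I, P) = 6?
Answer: 52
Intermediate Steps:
m(d) = 3 (m(d) = 3 + (d - d) = 3 + 0 = 3)
o = 5/3 (o = -5/(-3) = -5*(-⅓) = 5/3 ≈ 1.6667)
E(X) = 5/3
E(3 + r(-2, -5))*m(-3) + 47 = (5/3)*3 + 47 = 5 + 47 = 52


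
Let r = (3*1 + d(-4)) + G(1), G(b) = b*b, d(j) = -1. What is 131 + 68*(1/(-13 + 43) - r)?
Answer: -1061/15 ≈ -70.733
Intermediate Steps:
G(b) = b²
r = 3 (r = (3*1 - 1) + 1² = (3 - 1) + 1 = 2 + 1 = 3)
131 + 68*(1/(-13 + 43) - r) = 131 + 68*(1/(-13 + 43) - 1*3) = 131 + 68*(1/30 - 3) = 131 + 68*(-89/30) = 131 - 3026/15 = -1061/15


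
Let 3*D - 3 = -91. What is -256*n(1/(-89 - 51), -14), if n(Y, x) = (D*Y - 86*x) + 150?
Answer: -36401152/105 ≈ -3.4668e+5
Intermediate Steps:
D = -88/3 (D = 1 + (⅓)*(-91) = 1 - 91/3 = -88/3 ≈ -29.333)
n(Y, x) = 150 - 86*x - 88*Y/3 (n(Y, x) = (-88*Y/3 - 86*x) + 150 = (-86*x - 88*Y/3) + 150 = 150 - 86*x - 88*Y/3)
-256*n(1/(-89 - 51), -14) = -256*(150 - 86*(-14) - 88/(3*(-89 - 51))) = -256*(150 + 1204 - 88/3/(-140)) = -256*(150 + 1204 - 88/3*(-1/140)) = -256*(150 + 1204 + 22/105) = -256*142192/105 = -36401152/105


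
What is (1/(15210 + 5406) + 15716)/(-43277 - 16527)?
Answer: -324001057/1232919264 ≈ -0.26279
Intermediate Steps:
(1/(15210 + 5406) + 15716)/(-43277 - 16527) = (1/20616 + 15716)/(-59804) = (1/20616 + 15716)*(-1/59804) = (324001057/20616)*(-1/59804) = -324001057/1232919264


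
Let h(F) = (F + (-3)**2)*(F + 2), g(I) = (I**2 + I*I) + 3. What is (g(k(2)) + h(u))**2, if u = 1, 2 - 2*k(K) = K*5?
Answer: 4225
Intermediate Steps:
k(K) = 1 - 5*K/2 (k(K) = 1 - K*5/2 = 1 - 5*K/2)
g(I) = 3 + 2*I**2 (g(I) = (I**2 + I**2) + 3 = 2*I**2 + 3 = 3 + 2*I**2)
h(F) = (2 + F)*(9 + F) (h(F) = (F + 9)*(2 + F) = (9 + F)*(2 + F) = (2 + F)*(9 + F))
(g(k(2)) + h(u))**2 = ((3 + 2*(1 - 5/2*2)**2) + (18 + 1**2 + 11*1))**2 = ((3 + 2*(1 - 5)**2) + (18 + 1 + 11))**2 = ((3 + 2*(-4)**2) + 30)**2 = ((3 + 2*16) + 30)**2 = ((3 + 32) + 30)**2 = (35 + 30)**2 = 65**2 = 4225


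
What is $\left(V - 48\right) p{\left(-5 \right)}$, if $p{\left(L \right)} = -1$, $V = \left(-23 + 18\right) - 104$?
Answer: $157$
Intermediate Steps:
$V = -109$ ($V = -5 - 104 = -109$)
$\left(V - 48\right) p{\left(-5 \right)} = \left(-109 - 48\right) \left(-1\right) = \left(-157\right) \left(-1\right) = 157$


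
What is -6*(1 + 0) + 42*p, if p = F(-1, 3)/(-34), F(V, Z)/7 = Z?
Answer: -543/17 ≈ -31.941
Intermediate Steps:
F(V, Z) = 7*Z
p = -21/34 (p = (7*3)/(-34) = 21*(-1/34) = -21/34 ≈ -0.61765)
-6*(1 + 0) + 42*p = -6*(1 + 0) + 42*(-21/34) = -6*1 - 441/17 = -6 - 441/17 = -543/17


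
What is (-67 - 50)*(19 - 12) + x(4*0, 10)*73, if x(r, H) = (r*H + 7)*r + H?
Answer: -89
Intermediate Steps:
x(r, H) = H + r*(7 + H*r) (x(r, H) = (H*r + 7)*r + H = (7 + H*r)*r + H = r*(7 + H*r) + H = H + r*(7 + H*r))
(-67 - 50)*(19 - 12) + x(4*0, 10)*73 = (-67 - 50)*(19 - 12) + (10 + 7*(4*0) + 10*(4*0)²)*73 = -117*7 + (10 + 7*0 + 10*0²)*73 = -819 + (10 + 0 + 10*0)*73 = -819 + (10 + 0 + 0)*73 = -819 + 10*73 = -819 + 730 = -89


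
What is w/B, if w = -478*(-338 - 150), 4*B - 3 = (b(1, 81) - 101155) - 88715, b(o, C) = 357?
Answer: -466528/94755 ≈ -4.9235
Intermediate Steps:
B = -94755/2 (B = 3/4 + ((357 - 101155) - 88715)/4 = 3/4 + (-100798 - 88715)/4 = 3/4 + (1/4)*(-189513) = 3/4 - 189513/4 = -94755/2 ≈ -47378.)
w = 233264 (w = -478*(-488) = 233264)
w/B = 233264/(-94755/2) = 233264*(-2/94755) = -466528/94755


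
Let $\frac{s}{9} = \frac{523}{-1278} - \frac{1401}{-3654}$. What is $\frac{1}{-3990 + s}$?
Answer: $- \frac{14413}{57511219} \approx -0.00025061$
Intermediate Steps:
$s = - \frac{3349}{14413}$ ($s = 9 \left(\frac{523}{-1278} - \frac{1401}{-3654}\right) = 9 \left(523 \left(- \frac{1}{1278}\right) - - \frac{467}{1218}\right) = 9 \left(- \frac{523}{1278} + \frac{467}{1218}\right) = 9 \left(- \frac{3349}{129717}\right) = - \frac{3349}{14413} \approx -0.23236$)
$\frac{1}{-3990 + s} = \frac{1}{-3990 - \frac{3349}{14413}} = \frac{1}{- \frac{57511219}{14413}} = - \frac{14413}{57511219}$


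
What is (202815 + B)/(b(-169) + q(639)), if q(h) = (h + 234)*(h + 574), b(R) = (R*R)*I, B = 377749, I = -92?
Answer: -580564/1568663 ≈ -0.37010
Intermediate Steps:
b(R) = -92*R² (b(R) = (R*R)*(-92) = R²*(-92) = -92*R²)
q(h) = (234 + h)*(574 + h)
(202815 + B)/(b(-169) + q(639)) = (202815 + 377749)/(-92*(-169)² + (134316 + 639² + 808*639)) = 580564/(-92*28561 + (134316 + 408321 + 516312)) = 580564/(-2627612 + 1058949) = 580564/(-1568663) = 580564*(-1/1568663) = -580564/1568663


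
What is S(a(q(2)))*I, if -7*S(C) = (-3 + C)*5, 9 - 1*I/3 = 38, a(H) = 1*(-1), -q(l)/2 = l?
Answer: -1740/7 ≈ -248.57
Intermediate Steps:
q(l) = -2*l
a(H) = -1
I = -87 (I = 27 - 3*38 = 27 - 114 = -87)
S(C) = 15/7 - 5*C/7 (S(C) = -(-3 + C)*5/7 = -(-15 + 5*C)/7 = 15/7 - 5*C/7)
S(a(q(2)))*I = (15/7 - 5/7*(-1))*(-87) = (15/7 + 5/7)*(-87) = (20/7)*(-87) = -1740/7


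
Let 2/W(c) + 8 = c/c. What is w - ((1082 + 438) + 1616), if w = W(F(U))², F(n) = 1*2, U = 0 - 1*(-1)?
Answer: -153660/49 ≈ -3135.9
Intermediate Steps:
U = 1 (U = 0 + 1 = 1)
F(n) = 2
W(c) = -2/7 (W(c) = 2/(-8 + c/c) = 2/(-8 + 1) = 2/(-7) = 2*(-⅐) = -2/7)
w = 4/49 (w = (-2/7)² = 4/49 ≈ 0.081633)
w - ((1082 + 438) + 1616) = 4/49 - ((1082 + 438) + 1616) = 4/49 - (1520 + 1616) = 4/49 - 1*3136 = 4/49 - 3136 = -153660/49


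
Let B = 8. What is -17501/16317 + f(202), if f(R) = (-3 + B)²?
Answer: 10552/441 ≈ 23.927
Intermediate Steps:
f(R) = 25 (f(R) = (-3 + 8)² = 5² = 25)
-17501/16317 + f(202) = -17501/16317 + 25 = -17501*1/16317 + 25 = -473/441 + 25 = 10552/441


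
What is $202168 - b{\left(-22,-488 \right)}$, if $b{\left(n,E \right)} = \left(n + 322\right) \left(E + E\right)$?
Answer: $494968$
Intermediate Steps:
$b{\left(n,E \right)} = 2 E \left(322 + n\right)$ ($b{\left(n,E \right)} = \left(322 + n\right) 2 E = 2 E \left(322 + n\right)$)
$202168 - b{\left(-22,-488 \right)} = 202168 - 2 \left(-488\right) \left(322 - 22\right) = 202168 - 2 \left(-488\right) 300 = 202168 - -292800 = 202168 + 292800 = 494968$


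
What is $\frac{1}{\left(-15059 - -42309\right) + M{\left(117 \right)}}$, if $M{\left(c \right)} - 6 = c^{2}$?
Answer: $\frac{1}{40945} \approx 2.4423 \cdot 10^{-5}$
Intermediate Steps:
$M{\left(c \right)} = 6 + c^{2}$
$\frac{1}{\left(-15059 - -42309\right) + M{\left(117 \right)}} = \frac{1}{\left(-15059 - -42309\right) + \left(6 + 117^{2}\right)} = \frac{1}{\left(-15059 + 42309\right) + \left(6 + 13689\right)} = \frac{1}{27250 + 13695} = \frac{1}{40945}$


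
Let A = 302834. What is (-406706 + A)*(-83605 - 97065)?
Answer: 18766554240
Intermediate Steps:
(-406706 + A)*(-83605 - 97065) = (-406706 + 302834)*(-83605 - 97065) = -103872*(-180670) = 18766554240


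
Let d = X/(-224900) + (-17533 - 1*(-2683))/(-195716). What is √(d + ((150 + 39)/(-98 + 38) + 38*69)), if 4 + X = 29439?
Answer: √792780759482905569155/550206605 ≈ 51.174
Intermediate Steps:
X = 29435 (X = -4 + 29439 = 29435)
d = -121056773/2200826420 (d = 29435/(-224900) + (-17533 - 1*(-2683))/(-195716) = 29435*(-1/224900) + (-17533 + 2683)*(-1/195716) = -5887/44980 - 14850*(-1/195716) = -5887/44980 + 7425/97858 = -121056773/2200826420 ≈ -0.055005)
√(d + ((150 + 39)/(-98 + 38) + 38*69)) = √(-121056773/2200826420 + ((150 + 39)/(-98 + 38) + 38*69)) = √(-121056773/2200826420 + (189/(-60) + 2622)) = √(-121056773/2200826420 + (189*(-1/60) + 2622)) = √(-121056773/2200826420 + (-63/20 + 2622)) = √(-121056773/2200826420 + 52377/20) = √(1440878303311/550206605) = √792780759482905569155/550206605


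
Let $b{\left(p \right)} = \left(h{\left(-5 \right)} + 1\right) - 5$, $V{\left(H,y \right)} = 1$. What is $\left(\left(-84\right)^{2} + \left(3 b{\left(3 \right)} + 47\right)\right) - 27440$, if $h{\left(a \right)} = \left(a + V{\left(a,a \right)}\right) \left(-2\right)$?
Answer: $-20325$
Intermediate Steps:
$h{\left(a \right)} = -2 - 2 a$ ($h{\left(a \right)} = \left(a + 1\right) \left(-2\right) = \left(1 + a\right) \left(-2\right) = -2 - 2 a$)
$b{\left(p \right)} = 4$ ($b{\left(p \right)} = \left(\left(-2 - -10\right) + 1\right) - 5 = \left(\left(-2 + 10\right) + 1\right) - 5 = \left(8 + 1\right) - 5 = 9 - 5 = 4$)
$\left(\left(-84\right)^{2} + \left(3 b{\left(3 \right)} + 47\right)\right) - 27440 = \left(\left(-84\right)^{2} + \left(3 \cdot 4 + 47\right)\right) - 27440 = \left(7056 + \left(12 + 47\right)\right) - 27440 = \left(7056 + 59\right) - 27440 = 7115 - 27440 = -20325$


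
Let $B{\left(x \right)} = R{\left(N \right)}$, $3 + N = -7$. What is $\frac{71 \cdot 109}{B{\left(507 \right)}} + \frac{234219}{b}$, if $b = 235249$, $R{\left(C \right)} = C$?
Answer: $- \frac{1818249821}{2352490} \approx -772.9$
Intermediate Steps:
$N = -10$ ($N = -3 - 7 = -10$)
$B{\left(x \right)} = -10$
$\frac{71 \cdot 109}{B{\left(507 \right)}} + \frac{234219}{b} = \frac{71 \cdot 109}{-10} + \frac{234219}{235249} = 7739 \left(- \frac{1}{10}\right) + 234219 \cdot \frac{1}{235249} = - \frac{7739}{10} + \frac{234219}{235249} = - \frac{1818249821}{2352490}$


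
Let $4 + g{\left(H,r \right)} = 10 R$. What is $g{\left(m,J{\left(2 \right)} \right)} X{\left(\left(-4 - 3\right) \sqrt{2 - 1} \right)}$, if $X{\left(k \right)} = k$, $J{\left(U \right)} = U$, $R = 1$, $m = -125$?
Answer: $-42$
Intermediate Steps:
$g{\left(H,r \right)} = 6$ ($g{\left(H,r \right)} = -4 + 10 \cdot 1 = -4 + 10 = 6$)
$g{\left(m,J{\left(2 \right)} \right)} X{\left(\left(-4 - 3\right) \sqrt{2 - 1} \right)} = 6 \left(-4 - 3\right) \sqrt{2 - 1} = 6 \left(- 7 \sqrt{1}\right) = 6 \left(\left(-7\right) 1\right) = 6 \left(-7\right) = -42$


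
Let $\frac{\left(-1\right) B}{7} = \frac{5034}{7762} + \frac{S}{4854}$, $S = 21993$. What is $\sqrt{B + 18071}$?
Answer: $\frac{3 \sqrt{79015408469763238}}{6279458} \approx 134.29$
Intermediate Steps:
$B = - \frac{227668819}{6279458}$ ($B = - 7 \left(\frac{5034}{7762} + \frac{21993}{4854}\right) = - 7 \left(5034 \cdot \frac{1}{7762} + 21993 \cdot \frac{1}{4854}\right) = - 7 \left(\frac{2517}{3881} + \frac{7331}{1618}\right) = \left(-7\right) \frac{32524117}{6279458} = - \frac{227668819}{6279458} \approx -36.256$)
$\sqrt{B + 18071} = \sqrt{- \frac{227668819}{6279458} + 18071} = \sqrt{\frac{113248416699}{6279458}} = \frac{3 \sqrt{79015408469763238}}{6279458}$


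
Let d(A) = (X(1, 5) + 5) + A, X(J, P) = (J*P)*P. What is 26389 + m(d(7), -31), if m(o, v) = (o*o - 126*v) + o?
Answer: 31701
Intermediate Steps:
X(J, P) = J*P**2
d(A) = 30 + A (d(A) = (1*5**2 + 5) + A = (1*25 + 5) + A = (25 + 5) + A = 30 + A)
m(o, v) = o + o**2 - 126*v (m(o, v) = (o**2 - 126*v) + o = o + o**2 - 126*v)
26389 + m(d(7), -31) = 26389 + ((30 + 7) + (30 + 7)**2 - 126*(-31)) = 26389 + (37 + 37**2 + 3906) = 26389 + (37 + 1369 + 3906) = 26389 + 5312 = 31701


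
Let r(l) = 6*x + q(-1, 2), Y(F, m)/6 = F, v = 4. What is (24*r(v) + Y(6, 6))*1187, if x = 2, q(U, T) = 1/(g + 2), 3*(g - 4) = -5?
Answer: 5085108/13 ≈ 3.9116e+5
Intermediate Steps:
g = 7/3 (g = 4 + (⅓)*(-5) = 4 - 5/3 = 7/3 ≈ 2.3333)
Y(F, m) = 6*F
q(U, T) = 3/13 (q(U, T) = 1/(7/3 + 2) = 1/(13/3) = 3/13)
r(l) = 159/13 (r(l) = 6*2 + 3/13 = 12 + 3/13 = 159/13)
(24*r(v) + Y(6, 6))*1187 = (24*(159/13) + 6*6)*1187 = (3816/13 + 36)*1187 = (4284/13)*1187 = 5085108/13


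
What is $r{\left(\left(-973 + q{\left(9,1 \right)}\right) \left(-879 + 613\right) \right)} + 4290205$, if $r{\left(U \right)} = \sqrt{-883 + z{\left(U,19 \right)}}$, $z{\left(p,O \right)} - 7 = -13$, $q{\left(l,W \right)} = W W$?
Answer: $4290205 + i \sqrt{889} \approx 4.2902 \cdot 10^{6} + 29.816 i$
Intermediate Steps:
$q{\left(l,W \right)} = W^{2}$
$z{\left(p,O \right)} = -6$ ($z{\left(p,O \right)} = 7 - 13 = -6$)
$r{\left(U \right)} = i \sqrt{889}$ ($r{\left(U \right)} = \sqrt{-883 - 6} = \sqrt{-889} = i \sqrt{889}$)
$r{\left(\left(-973 + q{\left(9,1 \right)}\right) \left(-879 + 613\right) \right)} + 4290205 = i \sqrt{889} + 4290205 = 4290205 + i \sqrt{889}$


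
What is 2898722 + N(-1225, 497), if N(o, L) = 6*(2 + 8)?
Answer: 2898782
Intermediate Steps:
N(o, L) = 60 (N(o, L) = 6*10 = 60)
2898722 + N(-1225, 497) = 2898722 + 60 = 2898782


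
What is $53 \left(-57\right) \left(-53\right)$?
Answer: $160113$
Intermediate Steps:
$53 \left(-57\right) \left(-53\right) = \left(-3021\right) \left(-53\right) = 160113$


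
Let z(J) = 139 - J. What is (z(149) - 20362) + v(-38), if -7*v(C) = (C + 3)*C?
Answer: -20562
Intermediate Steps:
v(C) = -C*(3 + C)/7 (v(C) = -(C + 3)*C/7 = -(3 + C)*C/7 = -C*(3 + C)/7)
(z(149) - 20362) + v(-38) = ((139 - 1*149) - 20362) - ⅐*(-38)*(3 - 38) = ((139 - 149) - 20362) - ⅐*(-38)*(-35) = (-10 - 20362) - 190 = -20372 - 190 = -20562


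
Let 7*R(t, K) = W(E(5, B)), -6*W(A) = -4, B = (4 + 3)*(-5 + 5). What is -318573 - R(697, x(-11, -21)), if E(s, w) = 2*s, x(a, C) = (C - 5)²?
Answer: -6690035/21 ≈ -3.1857e+5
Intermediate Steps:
B = 0 (B = 7*0 = 0)
x(a, C) = (-5 + C)²
W(A) = ⅔ (W(A) = -⅙*(-4) = ⅔)
R(t, K) = 2/21 (R(t, K) = (⅐)*(⅔) = 2/21)
-318573 - R(697, x(-11, -21)) = -318573 - 1*2/21 = -318573 - 2/21 = -6690035/21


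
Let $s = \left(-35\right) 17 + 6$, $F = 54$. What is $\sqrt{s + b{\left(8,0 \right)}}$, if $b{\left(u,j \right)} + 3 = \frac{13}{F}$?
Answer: $\frac{i \sqrt{191730}}{18} \approx 24.326 i$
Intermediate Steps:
$s = -589$ ($s = -595 + 6 = -589$)
$b{\left(u,j \right)} = - \frac{149}{54}$ ($b{\left(u,j \right)} = -3 + \frac{13}{54} = - \frac{149}{54}$)
$\sqrt{s + b{\left(8,0 \right)}} = \sqrt{-589 - \frac{149}{54}} = \sqrt{- \frac{31955}{54}} = \frac{i \sqrt{191730}}{18}$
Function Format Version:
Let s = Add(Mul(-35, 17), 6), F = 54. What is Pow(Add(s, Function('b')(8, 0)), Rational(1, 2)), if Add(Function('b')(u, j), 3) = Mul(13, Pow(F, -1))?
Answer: Mul(Rational(1, 18), I, Pow(191730, Rational(1, 2))) ≈ Mul(24.326, I)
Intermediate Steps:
s = -589 (s = Add(-595, 6) = -589)
Function('b')(u, j) = Rational(-149, 54) (Function('b')(u, j) = Add(-3, Mul(13, Pow(54, -1))) = Add(-3, Mul(13, Rational(1, 54))) = Add(-3, Rational(13, 54)) = Rational(-149, 54))
Pow(Add(s, Function('b')(8, 0)), Rational(1, 2)) = Pow(Add(-589, Rational(-149, 54)), Rational(1, 2)) = Pow(Rational(-31955, 54), Rational(1, 2)) = Mul(Rational(1, 18), I, Pow(191730, Rational(1, 2)))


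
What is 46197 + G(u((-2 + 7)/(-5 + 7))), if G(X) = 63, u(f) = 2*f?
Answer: 46260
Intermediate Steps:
46197 + G(u((-2 + 7)/(-5 + 7))) = 46197 + 63 = 46260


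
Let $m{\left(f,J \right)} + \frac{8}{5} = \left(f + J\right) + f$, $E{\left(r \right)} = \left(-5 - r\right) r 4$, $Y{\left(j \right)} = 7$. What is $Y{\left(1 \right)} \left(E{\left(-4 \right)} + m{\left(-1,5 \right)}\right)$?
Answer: $\frac{609}{5} \approx 121.8$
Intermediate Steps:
$E{\left(r \right)} = 4 r \left(-5 - r\right)$ ($E{\left(r \right)} = r \left(-5 - r\right) 4 = 4 r \left(-5 - r\right)$)
$m{\left(f,J \right)} = - \frac{8}{5} + J + 2 f$ ($m{\left(f,J \right)} = - \frac{8}{5} + \left(\left(f + J\right) + f\right) = - \frac{8}{5} + \left(\left(J + f\right) + f\right) = - \frac{8}{5} + \left(J + 2 f\right) = - \frac{8}{5} + J + 2 f$)
$Y{\left(1 \right)} \left(E{\left(-4 \right)} + m{\left(-1,5 \right)}\right) = 7 \left(\left(-4\right) \left(-4\right) \left(5 - 4\right) + \left(- \frac{8}{5} + 5 + 2 \left(-1\right)\right)\right) = 7 \left(\left(-4\right) \left(-4\right) 1 - - \frac{7}{5}\right) = 7 \left(16 + \frac{7}{5}\right) = 7 \cdot \frac{87}{5} = \frac{609}{5}$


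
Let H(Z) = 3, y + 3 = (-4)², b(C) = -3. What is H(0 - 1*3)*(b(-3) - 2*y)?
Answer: -87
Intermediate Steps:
y = 13 (y = -3 + (-4)² = -3 + 16 = 13)
H(0 - 1*3)*(b(-3) - 2*y) = 3*(-3 - 2*13) = 3*(-3 - 26) = 3*(-29) = -87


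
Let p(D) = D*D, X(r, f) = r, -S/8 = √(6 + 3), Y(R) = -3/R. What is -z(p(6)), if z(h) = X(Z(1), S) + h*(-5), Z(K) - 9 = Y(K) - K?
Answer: 175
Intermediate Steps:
Z(K) = 9 - K - 3/K (Z(K) = 9 + (-3/K - K) = 9 + (-K - 3/K) = 9 - K - 3/K)
S = -24 (S = -8*√(6 + 3) = -8*√9 = -8*3 = -24)
p(D) = D²
z(h) = 5 - 5*h (z(h) = (9 - 1*1 - 3/1) + h*(-5) = (9 - 1 - 3*1) - 5*h = (9 - 1 - 3) - 5*h = 5 - 5*h)
-z(p(6)) = -(5 - 5*6²) = -(5 - 5*36) = -(5 - 180) = -1*(-175) = 175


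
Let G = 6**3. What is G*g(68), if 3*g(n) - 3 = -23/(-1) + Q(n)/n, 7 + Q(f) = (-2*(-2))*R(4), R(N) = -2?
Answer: 31554/17 ≈ 1856.1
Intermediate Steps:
G = 216
Q(f) = -15 (Q(f) = -7 - 2*(-2)*(-2) = -7 + 4*(-2) = -7 - 8 = -15)
g(n) = 26/3 - 5/n (g(n) = 1 + (-23/(-1) - 15/n)/3 = 1 + (-23*(-1) - 15/n)/3 = 1 + (23 - 15/n)/3 = 1 + (23/3 - 5/n) = 26/3 - 5/n)
G*g(68) = 216*(26/3 - 5/68) = 216*(1753/204) = 31554/17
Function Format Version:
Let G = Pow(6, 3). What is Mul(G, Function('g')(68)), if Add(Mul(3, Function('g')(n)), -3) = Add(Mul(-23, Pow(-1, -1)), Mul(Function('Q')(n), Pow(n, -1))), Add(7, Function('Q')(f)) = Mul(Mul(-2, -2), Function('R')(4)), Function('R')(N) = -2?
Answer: Rational(31554, 17) ≈ 1856.1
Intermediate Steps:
G = 216
Function('Q')(f) = -15 (Function('Q')(f) = Add(-7, Mul(Mul(-2, -2), -2)) = Add(-7, Mul(4, -2)) = Add(-7, -8) = -15)
Function('g')(n) = Add(Rational(26, 3), Mul(-5, Pow(n, -1))) (Function('g')(n) = Add(1, Mul(Rational(1, 3), Add(Mul(-23, Pow(-1, -1)), Mul(-15, Pow(n, -1))))) = Add(1, Mul(Rational(1, 3), Add(Mul(-23, -1), Mul(-15, Pow(n, -1))))) = Add(1, Mul(Rational(1, 3), Add(23, Mul(-15, Pow(n, -1))))) = Add(1, Add(Rational(23, 3), Mul(-5, Pow(n, -1)))) = Add(Rational(26, 3), Mul(-5, Pow(n, -1))))
Mul(G, Function('g')(68)) = Mul(216, Add(Rational(26, 3), Mul(-5, Pow(68, -1)))) = Mul(216, Add(Rational(26, 3), Mul(-5, Rational(1, 68)))) = Mul(216, Add(Rational(26, 3), Rational(-5, 68))) = Mul(216, Rational(1753, 204)) = Rational(31554, 17)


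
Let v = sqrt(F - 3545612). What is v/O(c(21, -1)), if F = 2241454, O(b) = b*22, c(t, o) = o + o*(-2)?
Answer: I*sqrt(1304158)/22 ≈ 51.909*I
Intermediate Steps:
c(t, o) = -o (c(t, o) = o - 2*o = -o)
O(b) = 22*b
v = I*sqrt(1304158) (v = sqrt(2241454 - 3545612) = sqrt(-1304158) = I*sqrt(1304158) ≈ 1142.0*I)
v/O(c(21, -1)) = (I*sqrt(1304158))/((22*(-1*(-1)))) = (I*sqrt(1304158))/((22*1)) = (I*sqrt(1304158))/22 = (I*sqrt(1304158))*(1/22) = I*sqrt(1304158)/22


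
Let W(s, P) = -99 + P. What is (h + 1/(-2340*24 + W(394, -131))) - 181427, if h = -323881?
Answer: -28494318121/56390 ≈ -5.0531e+5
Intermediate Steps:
(h + 1/(-2340*24 + W(394, -131))) - 181427 = (-323881 + 1/(-2340*24 + (-99 - 131))) - 181427 = (-323881 + 1/(-56160 - 230)) - 181427 = (-323881 + 1/(-56390)) - 181427 = (-323881 - 1/56390) - 181427 = -18263649591/56390 - 181427 = -28494318121/56390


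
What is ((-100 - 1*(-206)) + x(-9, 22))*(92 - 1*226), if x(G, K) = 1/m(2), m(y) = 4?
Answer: -28475/2 ≈ -14238.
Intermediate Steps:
x(G, K) = 1/4
((-100 - 1*(-206)) + x(-9, 22))*(92 - 1*226) = ((-100 - 1*(-206)) + 1/4)*(92 - 1*226) = ((-100 + 206) + 1/4)*(92 - 226) = (106 + 1/4)*(-134) = (425/4)*(-134) = -28475/2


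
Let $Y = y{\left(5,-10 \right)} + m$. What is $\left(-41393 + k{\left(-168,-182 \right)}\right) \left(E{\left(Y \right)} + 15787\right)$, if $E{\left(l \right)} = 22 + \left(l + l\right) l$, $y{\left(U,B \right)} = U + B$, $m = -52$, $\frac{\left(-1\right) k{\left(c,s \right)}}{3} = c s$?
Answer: $-2969530147$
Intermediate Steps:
$k{\left(c,s \right)} = - 3 c s$
$y{\left(U,B \right)} = B + U$
$Y = -57$ ($Y = \left(-10 + 5\right) - 52 = -5 - 52 = -57$)
$E{\left(l \right)} = 22 + 2 l^{2}$ ($E{\left(l \right)} = 22 + 2 l l = 22 + 2 l^{2}$)
$\left(-41393 + k{\left(-168,-182 \right)}\right) \left(E{\left(Y \right)} + 15787\right) = \left(-41393 - \left(-504\right) \left(-182\right)\right) \left(\left(22 + 2 \left(-57\right)^{2}\right) + 15787\right) = \left(-41393 - 91728\right) \left(\left(22 + 2 \cdot 3249\right) + 15787\right) = - 133121 \left(\left(22 + 6498\right) + 15787\right) = - 133121 \left(6520 + 15787\right) = \left(-133121\right) 22307 = -2969530147$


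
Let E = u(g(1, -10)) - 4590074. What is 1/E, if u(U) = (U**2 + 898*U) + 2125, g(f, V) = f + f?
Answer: -1/4586149 ≈ -2.1805e-7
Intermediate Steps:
g(f, V) = 2*f
u(U) = 2125 + U**2 + 898*U
E = -4586149 (E = (2125 + (2*1)**2 + 898*(2*1)) - 4590074 = (2125 + 2**2 + 898*2) - 4590074 = (2125 + 4 + 1796) - 4590074 = 3925 - 4590074 = -4586149)
1/E = 1/(-4586149) = -1/4586149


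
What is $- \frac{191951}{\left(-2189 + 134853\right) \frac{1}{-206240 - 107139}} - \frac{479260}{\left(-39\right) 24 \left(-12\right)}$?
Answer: $\frac{10555930435217}{23282532} \approx 4.5338 \cdot 10^{5}$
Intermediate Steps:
$- \frac{191951}{\left(-2189 + 134853\right) \frac{1}{-206240 - 107139}} - \frac{479260}{\left(-39\right) 24 \left(-12\right)} = - \frac{191951}{132664 \frac{1}{-313379}} - \frac{479260}{\left(-936\right) \left(-12\right)} = - \frac{191951}{132664 \left(- \frac{1}{313379}\right)} - \frac{479260}{11232} = - \frac{191951}{- \frac{132664}{313379}} - \frac{119815}{2808} = \left(-191951\right) \left(- \frac{313379}{132664}\right) - \frac{119815}{2808} = \frac{60153412429}{132664} - \frac{119815}{2808} = \frac{10555930435217}{23282532}$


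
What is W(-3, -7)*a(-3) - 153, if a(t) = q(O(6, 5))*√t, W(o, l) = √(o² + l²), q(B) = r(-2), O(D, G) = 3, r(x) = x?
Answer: -153 - 2*I*√174 ≈ -153.0 - 26.382*I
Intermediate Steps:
q(B) = -2
W(o, l) = √(l² + o²)
a(t) = -2*√t
W(-3, -7)*a(-3) - 153 = √((-7)² + (-3)²)*(-2*I*√3) - 153 = √(49 + 9)*(-2*I*√3) - 153 = √58*(-2*I*√3) - 153 = -2*I*√174 - 153 = -153 - 2*I*√174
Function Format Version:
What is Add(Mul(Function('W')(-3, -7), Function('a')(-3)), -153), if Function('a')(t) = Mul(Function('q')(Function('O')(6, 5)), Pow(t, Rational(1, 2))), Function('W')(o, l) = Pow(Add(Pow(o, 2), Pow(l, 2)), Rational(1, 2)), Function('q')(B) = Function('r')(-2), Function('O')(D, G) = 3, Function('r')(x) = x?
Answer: Add(-153, Mul(-2, I, Pow(174, Rational(1, 2)))) ≈ Add(-153.00, Mul(-26.382, I))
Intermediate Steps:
Function('q')(B) = -2
Function('W')(o, l) = Pow(Add(Pow(l, 2), Pow(o, 2)), Rational(1, 2))
Function('a')(t) = Mul(-2, Pow(t, Rational(1, 2)))
Add(Mul(Function('W')(-3, -7), Function('a')(-3)), -153) = Add(Mul(Pow(Add(Pow(-7, 2), Pow(-3, 2)), Rational(1, 2)), Mul(-2, Pow(-3, Rational(1, 2)))), -153) = Add(Mul(Pow(Add(49, 9), Rational(1, 2)), Mul(-2, Mul(I, Pow(3, Rational(1, 2))))), -153) = Add(Mul(Pow(58, Rational(1, 2)), Mul(-2, I, Pow(3, Rational(1, 2)))), -153) = Add(Mul(-2, I, Pow(174, Rational(1, 2))), -153) = Add(-153, Mul(-2, I, Pow(174, Rational(1, 2))))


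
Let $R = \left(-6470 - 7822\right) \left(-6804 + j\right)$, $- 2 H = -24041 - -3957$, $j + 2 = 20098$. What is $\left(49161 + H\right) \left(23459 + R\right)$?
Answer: $-11245361493415$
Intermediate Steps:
$j = 20096$ ($j = -2 + 20098 = 20096$)
$H = 10042$ ($H = - \frac{-24041 - -3957}{2} = - \frac{-24041 + 3957}{2} = \left(- \frac{1}{2}\right) \left(-20084\right) = 10042$)
$R = -189969264$ ($R = \left(-6470 - 7822\right) \left(-6804 + 20096\right) = \left(-14292\right) 13292 = -189969264$)
$\left(49161 + H\right) \left(23459 + R\right) = \left(49161 + 10042\right) \left(23459 - 189969264\right) = 59203 \left(-189945805\right) = -11245361493415$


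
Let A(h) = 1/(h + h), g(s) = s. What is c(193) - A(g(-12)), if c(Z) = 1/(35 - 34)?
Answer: 25/24 ≈ 1.0417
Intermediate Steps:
c(Z) = 1 (c(Z) = 1/1 = 1)
A(h) = 1/(2*h)
c(193) - A(g(-12)) = 1 - 1/(2*(-12)) = 1 - (-1)/(2*12) = 1 - 1*(-1/24) = 1 + 1/24 = 25/24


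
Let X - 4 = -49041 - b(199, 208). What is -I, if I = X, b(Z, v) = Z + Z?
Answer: 49435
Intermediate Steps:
b(Z, v) = 2*Z
X = -49435 (X = 4 + (-49041 - 2*199) = 4 + (-49041 - 1*398) = 4 + (-49041 - 398) = 4 - 49439 = -49435)
I = -49435
-I = -1*(-49435) = 49435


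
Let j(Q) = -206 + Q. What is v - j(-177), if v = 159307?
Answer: 159690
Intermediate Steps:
v - j(-177) = 159307 - (-206 - 177) = 159307 - 1*(-383) = 159307 + 383 = 159690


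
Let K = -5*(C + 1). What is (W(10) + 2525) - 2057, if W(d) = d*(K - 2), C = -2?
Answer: 498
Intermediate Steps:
K = 5 (K = -5*(-2 + 1) = -5*(-1) = 5)
W(d) = 3*d (W(d) = d*(5 - 2) = d*3 = 3*d)
(W(10) + 2525) - 2057 = (3*10 + 2525) - 2057 = (30 + 2525) - 2057 = 2555 - 2057 = 498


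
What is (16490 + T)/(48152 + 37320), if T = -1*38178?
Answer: -2711/10684 ≈ -0.25374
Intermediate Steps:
T = -38178
(16490 + T)/(48152 + 37320) = (16490 - 38178)/(48152 + 37320) = -21688/85472 = -21688*1/85472 = -2711/10684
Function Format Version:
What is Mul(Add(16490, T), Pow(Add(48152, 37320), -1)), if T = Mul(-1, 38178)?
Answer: Rational(-2711, 10684) ≈ -0.25374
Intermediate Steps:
T = -38178
Mul(Add(16490, T), Pow(Add(48152, 37320), -1)) = Mul(Add(16490, -38178), Pow(Add(48152, 37320), -1)) = Mul(-21688, Pow(85472, -1)) = Mul(-21688, Rational(1, 85472)) = Rational(-2711, 10684)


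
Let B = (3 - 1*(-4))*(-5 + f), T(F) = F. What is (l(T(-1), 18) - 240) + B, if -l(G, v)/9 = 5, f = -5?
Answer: -355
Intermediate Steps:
l(G, v) = -45 (l(G, v) = -9*5 = -45)
B = -70 (B = (3 - 1*(-4))*(-5 - 5) = (3 + 4)*(-10) = 7*(-10) = -70)
(l(T(-1), 18) - 240) + B = (-45 - 240) - 70 = -285 - 70 = -355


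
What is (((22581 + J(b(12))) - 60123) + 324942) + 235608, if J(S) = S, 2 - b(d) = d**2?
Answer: 522866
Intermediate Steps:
b(d) = 2 - d**2
(((22581 + J(b(12))) - 60123) + 324942) + 235608 = (((22581 + (2 - 1*12**2)) - 60123) + 324942) + 235608 = (((22581 + (2 - 1*144)) - 60123) + 324942) + 235608 = (((22581 + (2 - 144)) - 60123) + 324942) + 235608 = (((22581 - 142) - 60123) + 324942) + 235608 = ((22439 - 60123) + 324942) + 235608 = (-37684 + 324942) + 235608 = 287258 + 235608 = 522866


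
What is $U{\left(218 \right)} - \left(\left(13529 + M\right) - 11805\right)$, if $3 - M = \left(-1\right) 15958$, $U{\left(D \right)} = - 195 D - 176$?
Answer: $-60371$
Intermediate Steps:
$U{\left(D \right)} = -176 - 195 D$
$M = 15961$ ($M = 3 - \left(-1\right) 15958 = 3 - -15958 = 3 + 15958 = 15961$)
$U{\left(218 \right)} - \left(\left(13529 + M\right) - 11805\right) = \left(-176 - 42510\right) - \left(\left(13529 + 15961\right) - 11805\right) = \left(-176 - 42510\right) - \left(29490 - 11805\right) = -42686 - 17685 = -60371$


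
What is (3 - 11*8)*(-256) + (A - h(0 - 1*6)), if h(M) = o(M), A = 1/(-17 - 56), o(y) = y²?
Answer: 1585851/73 ≈ 21724.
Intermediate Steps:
A = -1/73 (A = 1/(-73) = -1/73 ≈ -0.013699)
h(M) = M²
(3 - 11*8)*(-256) + (A - h(0 - 1*6)) = (3 - 11*8)*(-256) + (-1/73 - (0 - 1*6)²) = (3 - 88)*(-256) + (-1/73 - (0 - 6)²) = -85*(-256) + (-1/73 - 1*(-6)²) = 21760 + (-1/73 - 1*36) = 21760 + (-1/73 - 36) = 21760 - 2629/73 = 1585851/73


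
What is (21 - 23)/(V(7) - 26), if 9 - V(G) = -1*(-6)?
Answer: 2/23 ≈ 0.086957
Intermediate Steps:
V(G) = 3 (V(G) = 9 - (-1)*(-6) = 9 - 1*6 = 9 - 6 = 3)
(21 - 23)/(V(7) - 26) = (21 - 23)/(3 - 26) = -2/(-23) = -1/23*(-2) = 2/23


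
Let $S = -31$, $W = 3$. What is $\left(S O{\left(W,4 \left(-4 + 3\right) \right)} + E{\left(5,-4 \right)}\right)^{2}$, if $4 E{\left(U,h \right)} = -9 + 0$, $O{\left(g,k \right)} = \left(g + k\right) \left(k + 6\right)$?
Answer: $\frac{57121}{16} \approx 3570.1$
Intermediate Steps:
$O{\left(g,k \right)} = \left(6 + k\right) \left(g + k\right)$ ($O{\left(g,k \right)} = \left(g + k\right) \left(6 + k\right) = \left(6 + k\right) \left(g + k\right)$)
$E{\left(U,h \right)} = - \frac{9}{4}$ ($E{\left(U,h \right)} = \frac{-9 + 0}{4} = \frac{1}{4} \left(-9\right) = - \frac{9}{4}$)
$\left(S O{\left(W,4 \left(-4 + 3\right) \right)} + E{\left(5,-4 \right)}\right)^{2} = \left(- 31 \left(\left(4 \left(-4 + 3\right)\right)^{2} + 6 \cdot 3 + 6 \cdot 4 \left(-4 + 3\right) + 3 \cdot 4 \left(-4 + 3\right)\right) - \frac{9}{4}\right)^{2} = \left(- 31 \left(\left(4 \left(-1\right)\right)^{2} + 18 + 6 \cdot 4 \left(-1\right) + 3 \cdot 4 \left(-1\right)\right) - \frac{9}{4}\right)^{2} = \left(- 31 \left(\left(-4\right)^{2} + 18 + 6 \left(-4\right) + 3 \left(-4\right)\right) - \frac{9}{4}\right)^{2} = \left(- 31 \left(16 + 18 - 24 - 12\right) - \frac{9}{4}\right)^{2} = \left(\left(-31\right) \left(-2\right) - \frac{9}{4}\right)^{2} = \left(62 - \frac{9}{4}\right)^{2} = \left(\frac{239}{4}\right)^{2} = \frac{57121}{16}$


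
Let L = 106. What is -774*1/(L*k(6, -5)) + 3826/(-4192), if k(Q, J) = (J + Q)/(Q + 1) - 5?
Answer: 1115419/1888496 ≈ 0.59064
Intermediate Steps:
k(Q, J) = -5 + (J + Q)/(1 + Q) (k(Q, J) = (J + Q)/(1 + Q) - 5 = -5 + (J + Q)/(1 + Q))
-774*1/(L*k(6, -5)) + 3826/(-4192) = -774*(1 + 6)/(106*(-5 - 5 - 4*6)) + 3826/(-4192) = -774*7/(106*(-5 - 5 - 24)) + 3826*(-1/4192) = -774/(((⅐)*(-34))*106) - 1913/2096 = -774/((-34/7*106)) - 1913/2096 = -774/(-3604/7) - 1913/2096 = -774*(-7/3604) - 1913/2096 = 2709/1802 - 1913/2096 = 1115419/1888496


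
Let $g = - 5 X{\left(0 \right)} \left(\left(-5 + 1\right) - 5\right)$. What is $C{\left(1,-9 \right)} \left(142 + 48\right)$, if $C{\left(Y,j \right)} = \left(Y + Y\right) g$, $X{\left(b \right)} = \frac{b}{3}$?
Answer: $0$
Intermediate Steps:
$X{\left(b \right)} = \frac{b}{3}$ ($X{\left(b \right)} = b \frac{1}{3} = \frac{b}{3}$)
$g = 0$ ($g = - 5 \cdot \frac{1}{3} \cdot 0 \left(\left(-5 + 1\right) - 5\right) = \left(-5\right) 0 \left(-4 - 5\right) = 0 \left(-9\right) = 0$)
$C{\left(Y,j \right)} = 0$ ($C{\left(Y,j \right)} = \left(Y + Y\right) 0 = 2 Y 0 = 0$)
$C{\left(1,-9 \right)} \left(142 + 48\right) = 0 \left(142 + 48\right) = 0 \cdot 190 = 0$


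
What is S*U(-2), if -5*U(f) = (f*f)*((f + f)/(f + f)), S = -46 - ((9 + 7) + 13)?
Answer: 60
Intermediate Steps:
S = -75 (S = -46 - (16 + 13) = -46 - 1*29 = -46 - 29 = -75)
U(f) = -f**2/5 (U(f) = -f*f*(f + f)/(f + f)/5 = -f**2*(2*f)/((2*f))/5 = -f**2*(2*f)*(1/(2*f))/5 = -f**2/5)
S*U(-2) = -(-15)*(-2)**2 = -(-15)*4 = -75*(-4/5) = 60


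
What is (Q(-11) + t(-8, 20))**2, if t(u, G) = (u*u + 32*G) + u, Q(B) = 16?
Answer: 506944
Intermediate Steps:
t(u, G) = u + u**2 + 32*G (t(u, G) = (u**2 + 32*G) + u = u + u**2 + 32*G)
(Q(-11) + t(-8, 20))**2 = (16 + (-8 + (-8)**2 + 32*20))**2 = (16 + (-8 + 64 + 640))**2 = (16 + 696)**2 = 712**2 = 506944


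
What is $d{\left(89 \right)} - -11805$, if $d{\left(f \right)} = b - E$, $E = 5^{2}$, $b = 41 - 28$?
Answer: $11793$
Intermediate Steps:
$b = 13$ ($b = 41 - 28 = 13$)
$E = 25$
$d{\left(f \right)} = -12$ ($d{\left(f \right)} = 13 - 25 = -12$)
$d{\left(89 \right)} - -11805 = -12 - -11805 = -12 + 11805 = 11793$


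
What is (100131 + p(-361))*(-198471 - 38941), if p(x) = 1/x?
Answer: -8581800413480/361 ≈ -2.3772e+10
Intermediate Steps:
(100131 + p(-361))*(-198471 - 38941) = (100131 + 1/(-361))*(-198471 - 38941) = (100131 - 1/361)*(-237412) = (36147290/361)*(-237412) = -8581800413480/361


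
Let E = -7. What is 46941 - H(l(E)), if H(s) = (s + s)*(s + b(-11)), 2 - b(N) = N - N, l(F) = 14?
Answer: 46493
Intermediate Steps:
b(N) = 2 (b(N) = 2 - (N - N) = 2 - 1*0 = 2 + 0 = 2)
H(s) = 2*s*(2 + s) (H(s) = (s + s)*(s + 2) = (2*s)*(2 + s) = 2*s*(2 + s))
46941 - H(l(E)) = 46941 - 2*14*(2 + 14) = 46941 - 2*14*16 = 46941 - 1*448 = 46941 - 448 = 46493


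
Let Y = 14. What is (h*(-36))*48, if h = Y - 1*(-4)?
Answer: -31104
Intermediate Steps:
h = 18 (h = 14 - 1*(-4) = 14 + 4 = 18)
(h*(-36))*48 = (18*(-36))*48 = -648*48 = -31104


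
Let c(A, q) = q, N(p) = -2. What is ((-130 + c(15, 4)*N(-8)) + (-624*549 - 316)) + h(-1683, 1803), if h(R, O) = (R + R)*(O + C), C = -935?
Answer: -3264718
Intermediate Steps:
h(R, O) = 2*R*(-935 + O) (h(R, O) = (R + R)*(O - 935) = (2*R)*(-935 + O) = 2*R*(-935 + O))
((-130 + c(15, 4)*N(-8)) + (-624*549 - 316)) + h(-1683, 1803) = ((-130 + 4*(-2)) + (-624*549 - 316)) + 2*(-1683)*(-935 + 1803) = ((-130 - 8) + (-342576 - 316)) + 2*(-1683)*868 = (-138 - 342892) - 2921688 = -343030 - 2921688 = -3264718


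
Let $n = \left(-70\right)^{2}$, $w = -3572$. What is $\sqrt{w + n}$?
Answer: $4 \sqrt{83} \approx 36.442$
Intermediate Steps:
$n = 4900$
$\sqrt{w + n} = \sqrt{-3572 + 4900} = \sqrt{1328} = 4 \sqrt{83}$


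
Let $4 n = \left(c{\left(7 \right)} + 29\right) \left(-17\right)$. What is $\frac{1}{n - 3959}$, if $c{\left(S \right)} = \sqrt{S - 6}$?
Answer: $- \frac{2}{8173} \approx -0.00024471$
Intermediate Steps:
$c{\left(S \right)} = \sqrt{-6 + S}$
$n = - \frac{255}{2}$ ($n = \frac{\left(\sqrt{-6 + 7} + 29\right) \left(-17\right)}{4} = \frac{\left(\sqrt{1} + 29\right) \left(-17\right)}{4} = \frac{\left(1 + 29\right) \left(-17\right)}{4} = \frac{30 \left(-17\right)}{4} = \frac{1}{4} \left(-510\right) = - \frac{255}{2} \approx -127.5$)
$\frac{1}{n - 3959} = \frac{1}{- \frac{255}{2} - 3959} = \frac{1}{- \frac{8173}{2}} = - \frac{2}{8173}$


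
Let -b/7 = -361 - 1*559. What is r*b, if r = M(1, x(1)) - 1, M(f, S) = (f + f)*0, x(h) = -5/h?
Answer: -6440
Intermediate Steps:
M(f, S) = 0 (M(f, S) = (2*f)*0 = 0)
r = -1 (r = 0 - 1 = -1)
b = 6440 (b = -7*(-361 - 1*559) = -7*(-361 - 559) = -7*(-920) = 6440)
r*b = -1*6440 = -6440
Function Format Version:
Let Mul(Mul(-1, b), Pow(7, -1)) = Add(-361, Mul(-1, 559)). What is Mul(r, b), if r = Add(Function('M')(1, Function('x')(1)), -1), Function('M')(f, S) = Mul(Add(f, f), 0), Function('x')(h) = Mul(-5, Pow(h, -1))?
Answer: -6440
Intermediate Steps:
Function('M')(f, S) = 0 (Function('M')(f, S) = Mul(Mul(2, f), 0) = 0)
r = -1 (r = Add(0, -1) = -1)
b = 6440 (b = Mul(-7, Add(-361, Mul(-1, 559))) = Mul(-7, Add(-361, -559)) = Mul(-7, -920) = 6440)
Mul(r, b) = Mul(-1, 6440) = -6440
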